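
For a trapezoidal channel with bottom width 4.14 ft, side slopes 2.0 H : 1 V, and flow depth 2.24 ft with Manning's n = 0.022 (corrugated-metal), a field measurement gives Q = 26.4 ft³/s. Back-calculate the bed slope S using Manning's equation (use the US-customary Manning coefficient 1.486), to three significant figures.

A = (b + z·y)·y = (4.14 + 2.0×2.24)×2.24 = 19.31 ft²
P = b + 2y√(1+z²) = 4.14 + 2×2.24×√(1+2.0²) = 14.16 ft
R = A/P = 19.31/14.16 = 1.364 ft
S = (Q·n / (1.486·A·R^(2/3)))² = (26.4×0.022 / (1.486×19.31×1.230))² = 0.0002709

0.000271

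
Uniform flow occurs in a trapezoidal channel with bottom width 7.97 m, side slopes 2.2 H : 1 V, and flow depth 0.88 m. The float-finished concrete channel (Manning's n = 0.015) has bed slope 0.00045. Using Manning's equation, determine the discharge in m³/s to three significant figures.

A = (b + z·y)·y = (7.97 + 2.2×0.88)×0.88 = 8.717 m²
P = b + 2y√(1+z²) = 7.97 + 2×0.88×√(1+2.2²) = 12.22 m
R = A/P = 8.717/12.22 = 0.7132 m
Q = (1/n)·A·R^(2/3)·S^(1/2) = (1/0.015) × 8.717 × 0.7132^(2/3) × 0.00045^(1/2) = 9.841 m³/s

9.84 m³/s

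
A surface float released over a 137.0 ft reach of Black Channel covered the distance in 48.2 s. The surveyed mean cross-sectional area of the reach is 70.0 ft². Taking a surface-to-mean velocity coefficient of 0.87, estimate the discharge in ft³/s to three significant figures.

v_surface = L / t̄ = 137.0 / 48.2 = 2.842 ft/s
v_mean = 0.87 × 2.842 = 2.473 ft/s
Q = A × v_mean = 70.0 × 2.473 = 173.1 ft³/s

173 ft³/s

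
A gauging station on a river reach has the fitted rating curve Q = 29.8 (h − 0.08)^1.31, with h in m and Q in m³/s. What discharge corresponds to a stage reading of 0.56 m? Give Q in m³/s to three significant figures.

11.4 m³/s

Q = 29.8 × (0.56 − 0.08)^1.31 = 29.8 × 0.48^1.31 = 11.39 m³/s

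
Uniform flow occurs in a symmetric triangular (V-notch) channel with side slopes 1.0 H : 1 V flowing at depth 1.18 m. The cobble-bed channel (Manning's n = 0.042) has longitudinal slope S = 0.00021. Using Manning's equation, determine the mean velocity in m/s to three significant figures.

A = z·y² = 1.0×1.18² = 1.392 m²
P = 2y√(1+z²) = 2×1.18×√(1+1.0²) = 3.338 m
R = A/P = 1.392/3.338 = 0.4172 m
Q = (1/n)·A·R^(2/3)·S^(1/2) = (1/0.042) × 1.392 × 0.4172^(2/3) × 0.00021^(1/2) = 0.2682 m³/s
V = Q/A = 0.2682/1.392 = 0.1926 m/s

0.193 m/s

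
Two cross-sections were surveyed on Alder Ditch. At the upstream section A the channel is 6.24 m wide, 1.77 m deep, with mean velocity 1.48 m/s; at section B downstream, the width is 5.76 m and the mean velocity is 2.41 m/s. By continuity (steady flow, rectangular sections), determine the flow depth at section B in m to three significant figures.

Q = A₁V₁ = (6.24×1.77) × 1.48 = 16.35 m³/s
d₂ = Q/(b₂ V₂) = 16.35/(5.76×2.41) = 1.178 m

1.18 m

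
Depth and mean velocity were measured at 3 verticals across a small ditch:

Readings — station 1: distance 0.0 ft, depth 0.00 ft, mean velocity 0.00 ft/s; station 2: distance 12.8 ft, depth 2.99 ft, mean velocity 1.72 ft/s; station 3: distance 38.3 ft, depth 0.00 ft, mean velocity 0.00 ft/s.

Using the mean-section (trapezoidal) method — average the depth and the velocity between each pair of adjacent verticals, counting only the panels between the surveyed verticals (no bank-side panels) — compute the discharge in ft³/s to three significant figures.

Panel 1-2: Δb = 12.8 ft, d̄ = (0.00+2.99)/2 = 1.495, v̄ = (0.00+1.72)/2 = 0.86 → q = 12.8×1.495×0.86 = 16.46 ft³/s
Panel 2-3: Δb = 25.5 ft, d̄ = (2.99+0.00)/2 = 1.495, v̄ = (1.72+0.00)/2 = 0.86 → q = 25.5×1.495×0.86 = 32.79 ft³/s
Q = Σ q = 49.24 ft³/s

49.2 ft³/s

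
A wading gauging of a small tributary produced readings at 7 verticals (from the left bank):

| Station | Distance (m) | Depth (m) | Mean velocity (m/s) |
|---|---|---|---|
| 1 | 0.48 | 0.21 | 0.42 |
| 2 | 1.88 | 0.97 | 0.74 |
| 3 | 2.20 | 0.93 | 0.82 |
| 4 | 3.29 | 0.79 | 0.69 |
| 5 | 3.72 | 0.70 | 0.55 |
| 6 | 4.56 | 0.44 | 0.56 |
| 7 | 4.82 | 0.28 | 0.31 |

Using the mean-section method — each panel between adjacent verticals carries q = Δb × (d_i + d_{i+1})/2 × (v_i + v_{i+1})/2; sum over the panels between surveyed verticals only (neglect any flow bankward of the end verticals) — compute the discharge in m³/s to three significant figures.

Panel 1-2: Δb = 1.4 m, d̄ = (0.21+0.97)/2 = 0.59, v̄ = (0.42+0.74)/2 = 0.58 → q = 1.4×0.59×0.58 = 0.4791 m³/s
Panel 2-3: Δb = 0.32 m, d̄ = (0.97+0.93)/2 = 0.95, v̄ = (0.74+0.82)/2 = 0.78 → q = 0.32×0.95×0.78 = 0.2371 m³/s
Panel 3-4: Δb = 1.09 m, d̄ = (0.93+0.79)/2 = 0.86, v̄ = (0.82+0.69)/2 = 0.755 → q = 1.09×0.86×0.755 = 0.7077 m³/s
Panel 4-5: Δb = 0.43 m, d̄ = (0.79+0.70)/2 = 0.745, v̄ = (0.69+0.55)/2 = 0.62 → q = 0.43×0.745×0.62 = 0.1986 m³/s
Panel 5-6: Δb = 0.84 m, d̄ = (0.70+0.44)/2 = 0.57, v̄ = (0.55+0.56)/2 = 0.555 → q = 0.84×0.57×0.555 = 0.2657 m³/s
Panel 6-7: Δb = 0.26 m, d̄ = (0.44+0.28)/2 = 0.36, v̄ = (0.56+0.31)/2 = 0.435 → q = 0.26×0.36×0.435 = 0.04072 m³/s
Q = Σ q = 1.929 m³/s

1.93 m³/s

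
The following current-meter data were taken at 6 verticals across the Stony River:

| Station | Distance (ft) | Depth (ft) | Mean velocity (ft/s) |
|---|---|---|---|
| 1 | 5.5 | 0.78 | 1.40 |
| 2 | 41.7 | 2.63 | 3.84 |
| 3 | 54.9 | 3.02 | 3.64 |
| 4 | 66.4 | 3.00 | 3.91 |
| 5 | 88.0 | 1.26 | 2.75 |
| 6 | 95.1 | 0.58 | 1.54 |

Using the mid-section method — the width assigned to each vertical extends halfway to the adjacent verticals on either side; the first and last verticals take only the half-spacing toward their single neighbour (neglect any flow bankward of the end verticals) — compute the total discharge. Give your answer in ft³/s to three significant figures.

652 ft³/s

w_1 = (41.7 − 5.5)/2 = 18.1 ft; q_1 = 1.40 × 0.78 × 18.1 = 19.77 ft³/s
w_2 = (54.9 − 5.5)/2 = 24.7 ft; q_2 = 3.84 × 2.63 × 24.7 = 249.5 ft³/s
w_3 = (66.4 − 41.7)/2 = 12.35 ft; q_3 = 3.64 × 3.02 × 12.35 = 135.8 ft³/s
w_4 = (88.0 − 54.9)/2 = 16.55 ft; q_4 = 3.91 × 3.00 × 16.55 = 194.1 ft³/s
w_5 = (95.1 − 66.4)/2 = 14.35 ft; q_5 = 2.75 × 1.26 × 14.35 = 49.72 ft³/s
w_6 = (95.1 − 88.0)/2 = 3.55 ft; q_6 = 1.54 × 0.58 × 3.55 = 3.171 ft³/s
Q = Σ qᵢ = 652.0 ft³/s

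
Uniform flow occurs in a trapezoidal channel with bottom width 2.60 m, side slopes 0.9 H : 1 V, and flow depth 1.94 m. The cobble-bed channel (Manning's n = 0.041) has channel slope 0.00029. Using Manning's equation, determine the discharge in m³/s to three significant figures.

A = (b + z·y)·y = (2.60 + 0.9×1.94)×1.94 = 8.431 m²
P = b + 2y√(1+z²) = 2.60 + 2×1.94×√(1+0.9²) = 7.820 m
R = A/P = 8.431/7.820 = 1.078 m
Q = (1/n)·A·R^(2/3)·S^(1/2) = (1/0.041) × 8.431 × 1.078^(2/3) × 0.00029^(1/2) = 3.682 m³/s

3.68 m³/s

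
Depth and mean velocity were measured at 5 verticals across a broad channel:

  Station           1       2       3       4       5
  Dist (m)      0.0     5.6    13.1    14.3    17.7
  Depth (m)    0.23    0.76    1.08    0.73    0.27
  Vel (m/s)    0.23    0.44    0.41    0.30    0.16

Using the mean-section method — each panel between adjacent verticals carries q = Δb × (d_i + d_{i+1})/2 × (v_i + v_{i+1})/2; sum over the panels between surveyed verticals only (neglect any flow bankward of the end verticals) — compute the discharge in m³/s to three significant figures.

Panel 1-2: Δb = 5.6 m, d̄ = (0.23+0.76)/2 = 0.495, v̄ = (0.23+0.44)/2 = 0.335 → q = 5.6×0.495×0.335 = 0.9286 m³/s
Panel 2-3: Δb = 7.5 m, d̄ = (0.76+1.08)/2 = 0.92, v̄ = (0.44+0.41)/2 = 0.425 → q = 7.5×0.92×0.425 = 2.933 m³/s
Panel 3-4: Δb = 1.2 m, d̄ = (1.08+0.73)/2 = 0.905, v̄ = (0.41+0.30)/2 = 0.355 → q = 1.2×0.905×0.355 = 0.3855 m³/s
Panel 4-5: Δb = 3.4 m, d̄ = (0.73+0.27)/2 = 0.5, v̄ = (0.30+0.16)/2 = 0.23 → q = 3.4×0.5×0.23 = 0.3910 m³/s
Q = Σ q = 4.638 m³/s

4.64 m³/s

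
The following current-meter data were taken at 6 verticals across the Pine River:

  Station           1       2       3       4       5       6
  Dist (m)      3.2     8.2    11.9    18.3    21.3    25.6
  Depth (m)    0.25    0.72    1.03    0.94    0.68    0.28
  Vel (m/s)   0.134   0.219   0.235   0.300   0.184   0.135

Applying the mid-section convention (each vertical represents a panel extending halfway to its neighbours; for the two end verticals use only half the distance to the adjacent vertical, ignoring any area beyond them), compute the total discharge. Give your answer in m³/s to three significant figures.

w_1 = (8.2 − 3.2)/2 = 2.5 m; q_1 = 0.134 × 0.25 × 2.5 = 0.08375 m³/s
w_2 = (11.9 − 3.2)/2 = 4.35 m; q_2 = 0.219 × 0.72 × 4.35 = 0.6859 m³/s
w_3 = (18.3 − 8.2)/2 = 5.05 m; q_3 = 0.235 × 1.03 × 5.05 = 1.222 m³/s
w_4 = (21.3 − 11.9)/2 = 4.7 m; q_4 = 0.300 × 0.94 × 4.7 = 1.325 m³/s
w_5 = (25.6 − 18.3)/2 = 3.65 m; q_5 = 0.184 × 0.68 × 3.65 = 0.4567 m³/s
w_6 = (25.6 − 21.3)/2 = 2.15 m; q_6 = 0.135 × 0.28 × 2.15 = 0.08127 m³/s
Q = Σ qᵢ = 3.855 m³/s

3.86 m³/s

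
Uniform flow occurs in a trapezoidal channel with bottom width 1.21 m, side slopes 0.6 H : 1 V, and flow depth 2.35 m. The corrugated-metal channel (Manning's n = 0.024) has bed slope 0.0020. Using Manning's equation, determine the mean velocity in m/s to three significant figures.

1.76 m/s

A = (b + z·y)·y = (1.21 + 0.6×2.35)×2.35 = 6.157 m²
P = b + 2y√(1+z²) = 1.21 + 2×2.35×√(1+0.6²) = 6.691 m
R = A/P = 6.157/6.691 = 0.9202 m
Q = (1/n)·A·R^(2/3)·S^(1/2) = (1/0.024) × 6.157 × 0.9202^(2/3) × 0.0020^(1/2) = 10.85 m³/s
V = Q/A = 10.85/6.157 = 1.763 m/s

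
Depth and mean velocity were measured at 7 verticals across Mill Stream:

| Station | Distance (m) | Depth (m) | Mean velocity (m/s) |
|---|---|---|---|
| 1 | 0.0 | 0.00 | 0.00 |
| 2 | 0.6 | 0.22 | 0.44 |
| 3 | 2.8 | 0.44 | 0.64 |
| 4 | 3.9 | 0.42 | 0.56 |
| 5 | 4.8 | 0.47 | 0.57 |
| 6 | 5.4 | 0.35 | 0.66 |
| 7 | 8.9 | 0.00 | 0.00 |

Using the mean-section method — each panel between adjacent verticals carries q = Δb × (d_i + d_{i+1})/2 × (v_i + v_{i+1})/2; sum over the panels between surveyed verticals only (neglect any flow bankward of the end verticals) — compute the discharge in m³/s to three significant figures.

Panel 1-2: Δb = 0.6 m, d̄ = (0.00+0.22)/2 = 0.11, v̄ = (0.00+0.44)/2 = 0.22 → q = 0.6×0.11×0.22 = 0.01452 m³/s
Panel 2-3: Δb = 2.2 m, d̄ = (0.22+0.44)/2 = 0.33, v̄ = (0.44+0.64)/2 = 0.54 → q = 2.2×0.33×0.54 = 0.3920 m³/s
Panel 3-4: Δb = 1.1 m, d̄ = (0.44+0.42)/2 = 0.43, v̄ = (0.64+0.56)/2 = 0.6 → q = 1.1×0.43×0.6 = 0.2838 m³/s
Panel 4-5: Δb = 0.9 m, d̄ = (0.42+0.47)/2 = 0.445, v̄ = (0.56+0.57)/2 = 0.565 → q = 0.9×0.445×0.565 = 0.2263 m³/s
Panel 5-6: Δb = 0.6 m, d̄ = (0.47+0.35)/2 = 0.41, v̄ = (0.57+0.66)/2 = 0.615 → q = 0.6×0.41×0.615 = 0.1513 m³/s
Panel 6-7: Δb = 3.5 m, d̄ = (0.35+0.00)/2 = 0.175, v̄ = (0.66+0.00)/2 = 0.33 → q = 3.5×0.175×0.33 = 0.2021 m³/s
Q = Σ q = 1.270 m³/s

1.27 m³/s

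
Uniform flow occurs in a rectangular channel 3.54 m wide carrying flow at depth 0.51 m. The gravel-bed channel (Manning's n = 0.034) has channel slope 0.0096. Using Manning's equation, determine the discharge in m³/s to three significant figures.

A = b·y = 3.54 × 0.51 = 1.805 m²
P = b + 2y = 3.54 + 2×0.51 = 4.560 m
R = A/P = 1.805/4.560 = 0.3959 m
Q = (1/n)·A·R^(2/3)·S^(1/2) = (1/0.034) × 1.805 × 0.3959^(2/3) × 0.0096^(1/2) = 2.805 m³/s

2.81 m³/s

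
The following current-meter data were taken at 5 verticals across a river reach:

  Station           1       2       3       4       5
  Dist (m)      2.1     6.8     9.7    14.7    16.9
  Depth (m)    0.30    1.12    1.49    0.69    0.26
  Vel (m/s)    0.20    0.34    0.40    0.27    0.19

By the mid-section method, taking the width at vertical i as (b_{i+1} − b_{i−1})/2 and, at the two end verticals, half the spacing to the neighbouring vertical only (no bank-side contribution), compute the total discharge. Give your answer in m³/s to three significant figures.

w_1 = (6.8 − 2.1)/2 = 2.35 m; q_1 = 0.20 × 0.30 × 2.35 = 0.1410 m³/s
w_2 = (9.7 − 2.1)/2 = 3.8 m; q_2 = 0.34 × 1.12 × 3.8 = 1.447 m³/s
w_3 = (14.7 − 6.8)/2 = 3.95 m; q_3 = 0.40 × 1.49 × 3.95 = 2.354 m³/s
w_4 = (16.9 − 9.7)/2 = 3.6 m; q_4 = 0.27 × 0.69 × 3.6 = 0.6707 m³/s
w_5 = (16.9 − 14.7)/2 = 1.1 m; q_5 = 0.19 × 0.26 × 1.1 = 0.05434 m³/s
Q = Σ qᵢ = 4.667 m³/s

4.67 m³/s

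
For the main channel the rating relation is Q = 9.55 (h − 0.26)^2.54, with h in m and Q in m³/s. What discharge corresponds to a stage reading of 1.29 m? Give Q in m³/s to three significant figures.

10.3 m³/s

Q = 9.55 × (1.29 − 0.26)^2.54 = 9.55 × 1.03^2.54 = 10.29 m³/s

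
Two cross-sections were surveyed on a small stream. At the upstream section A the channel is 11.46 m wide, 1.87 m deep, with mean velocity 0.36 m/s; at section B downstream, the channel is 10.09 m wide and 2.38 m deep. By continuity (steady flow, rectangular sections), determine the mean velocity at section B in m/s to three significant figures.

Q = A₁V₁ = (11.46×1.87) × 0.36 = 7.715 m³/s
A₂ = 10.09 × 2.38 = 24.01 m²
V₂ = Q/A₂ = 7.715/24.01 = 0.3213 m/s

0.321 m/s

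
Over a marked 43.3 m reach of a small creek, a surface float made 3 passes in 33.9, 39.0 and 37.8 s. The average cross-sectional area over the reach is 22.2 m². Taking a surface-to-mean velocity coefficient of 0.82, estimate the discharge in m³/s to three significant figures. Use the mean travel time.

21.4 m³/s

t̄ = (33.9 + 39.0 + 37.8) / 3 = 36.9 s
v_surface = L / t̄ = 43.3 / 36.9 = 1.173 m/s
v_mean = 0.82 × 1.173 = 0.9622 m/s
Q = A × v_mean = 22.2 × 0.9622 = 21.36 m³/s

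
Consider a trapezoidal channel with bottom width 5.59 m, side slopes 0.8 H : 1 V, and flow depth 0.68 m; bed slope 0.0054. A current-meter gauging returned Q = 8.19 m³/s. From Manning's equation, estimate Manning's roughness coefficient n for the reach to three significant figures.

0.0257

A = (b + z·y)·y = (5.59 + 0.8×0.68)×0.68 = 4.171 m²
P = b + 2y√(1+z²) = 5.59 + 2×0.68×√(1+0.8²) = 7.332 m
R = A/P = 4.171/7.332 = 0.5689 m
n = (1/Q)·A·R^(2/3)·S^(1/2) = (1/8.19) × 4.171 × 0.6866 × 0.07348 = 0.02570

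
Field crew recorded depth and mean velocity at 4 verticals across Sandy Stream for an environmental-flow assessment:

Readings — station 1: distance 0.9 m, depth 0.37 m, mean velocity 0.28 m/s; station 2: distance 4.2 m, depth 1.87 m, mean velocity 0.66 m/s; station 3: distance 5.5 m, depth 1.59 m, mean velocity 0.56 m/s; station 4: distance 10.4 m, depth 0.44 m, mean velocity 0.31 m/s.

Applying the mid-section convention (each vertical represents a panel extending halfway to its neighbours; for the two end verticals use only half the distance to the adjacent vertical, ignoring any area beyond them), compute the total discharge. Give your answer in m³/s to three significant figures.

w_1 = (4.2 − 0.9)/2 = 1.65 m; q_1 = 0.28 × 0.37 × 1.65 = 0.1709 m³/s
w_2 = (5.5 − 0.9)/2 = 2.3 m; q_2 = 0.66 × 1.87 × 2.3 = 2.839 m³/s
w_3 = (10.4 − 4.2)/2 = 3.1 m; q_3 = 0.56 × 1.59 × 3.1 = 2.760 m³/s
w_4 = (10.4 − 5.5)/2 = 2.45 m; q_4 = 0.31 × 0.44 × 2.45 = 0.3342 m³/s
Q = Σ qᵢ = 6.104 m³/s

6.10 m³/s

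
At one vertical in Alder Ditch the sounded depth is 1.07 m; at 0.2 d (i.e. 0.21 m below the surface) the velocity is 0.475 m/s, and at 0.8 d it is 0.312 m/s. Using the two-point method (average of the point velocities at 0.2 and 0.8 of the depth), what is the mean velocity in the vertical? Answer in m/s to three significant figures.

0.394 m/s

v̄ = (0.475 + 0.312) / 2 = 0.3935 m/s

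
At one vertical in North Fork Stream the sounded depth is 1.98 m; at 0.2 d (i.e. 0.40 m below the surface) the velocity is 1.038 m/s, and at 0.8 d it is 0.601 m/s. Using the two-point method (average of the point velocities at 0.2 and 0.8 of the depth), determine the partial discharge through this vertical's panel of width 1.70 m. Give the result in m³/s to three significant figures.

2.76 m³/s

v̄ = (1.038 + 0.601) / 2 = 0.8195 m/s
q = v̄ × d × w = 0.8195 × 1.98 × 1.70 = 2.758 m³/s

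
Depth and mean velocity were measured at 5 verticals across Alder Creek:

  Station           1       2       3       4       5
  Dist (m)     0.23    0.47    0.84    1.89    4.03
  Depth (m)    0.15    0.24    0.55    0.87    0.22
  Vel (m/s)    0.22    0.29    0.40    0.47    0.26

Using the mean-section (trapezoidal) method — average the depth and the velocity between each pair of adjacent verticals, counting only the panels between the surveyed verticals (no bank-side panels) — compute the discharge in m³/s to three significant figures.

0.812 m³/s

Panel 1-2: Δb = 0.24 m, d̄ = (0.15+0.24)/2 = 0.195, v̄ = (0.22+0.29)/2 = 0.255 → q = 0.24×0.195×0.255 = 0.01193 m³/s
Panel 2-3: Δb = 0.37 m, d̄ = (0.24+0.55)/2 = 0.395, v̄ = (0.29+0.40)/2 = 0.345 → q = 0.37×0.395×0.345 = 0.05042 m³/s
Panel 3-4: Δb = 1.05 m, d̄ = (0.55+0.87)/2 = 0.71, v̄ = (0.40+0.47)/2 = 0.435 → q = 1.05×0.71×0.435 = 0.3243 m³/s
Panel 4-5: Δb = 2.14 m, d̄ = (0.87+0.22)/2 = 0.545, v̄ = (0.47+0.26)/2 = 0.365 → q = 2.14×0.545×0.365 = 0.4257 m³/s
Q = Σ q = 0.8123 m³/s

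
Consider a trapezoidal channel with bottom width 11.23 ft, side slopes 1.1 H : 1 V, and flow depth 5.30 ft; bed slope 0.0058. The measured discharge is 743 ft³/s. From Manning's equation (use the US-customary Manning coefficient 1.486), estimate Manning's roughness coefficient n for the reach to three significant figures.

A = (b + z·y)·y = (11.23 + 1.1×5.30)×5.30 = 90.42 ft²
P = b + 2y√(1+z²) = 11.23 + 2×5.30×√(1+1.1²) = 26.99 ft
R = A/P = 90.42/26.99 = 3.350 ft
n = (1.486/Q)·A·R^(2/3)·S^(1/2) = (1.486/743) × 90.42 × 2.239 × 0.07616 = 0.03084

0.0308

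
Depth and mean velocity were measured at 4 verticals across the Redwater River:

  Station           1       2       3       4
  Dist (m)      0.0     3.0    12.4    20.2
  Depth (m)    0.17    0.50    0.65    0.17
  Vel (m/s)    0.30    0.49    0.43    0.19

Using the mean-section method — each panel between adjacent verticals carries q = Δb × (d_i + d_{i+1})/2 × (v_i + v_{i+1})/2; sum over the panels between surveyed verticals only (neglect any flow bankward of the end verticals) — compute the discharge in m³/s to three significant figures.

3.87 m³/s

Panel 1-2: Δb = 3 m, d̄ = (0.17+0.50)/2 = 0.335, v̄ = (0.30+0.49)/2 = 0.395 → q = 3×0.335×0.395 = 0.3970 m³/s
Panel 2-3: Δb = 9.4 m, d̄ = (0.50+0.65)/2 = 0.575, v̄ = (0.49+0.43)/2 = 0.46 → q = 9.4×0.575×0.46 = 2.486 m³/s
Panel 3-4: Δb = 7.8 m, d̄ = (0.65+0.17)/2 = 0.41, v̄ = (0.43+0.19)/2 = 0.31 → q = 7.8×0.41×0.31 = 0.9914 m³/s
Q = Σ q = 3.875 m³/s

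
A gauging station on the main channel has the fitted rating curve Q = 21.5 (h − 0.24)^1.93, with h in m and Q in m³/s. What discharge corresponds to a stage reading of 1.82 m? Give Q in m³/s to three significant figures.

Q = 21.5 × (1.82 − 0.24)^1.93 = 21.5 × 1.58^1.93 = 51.98 m³/s

52.0 m³/s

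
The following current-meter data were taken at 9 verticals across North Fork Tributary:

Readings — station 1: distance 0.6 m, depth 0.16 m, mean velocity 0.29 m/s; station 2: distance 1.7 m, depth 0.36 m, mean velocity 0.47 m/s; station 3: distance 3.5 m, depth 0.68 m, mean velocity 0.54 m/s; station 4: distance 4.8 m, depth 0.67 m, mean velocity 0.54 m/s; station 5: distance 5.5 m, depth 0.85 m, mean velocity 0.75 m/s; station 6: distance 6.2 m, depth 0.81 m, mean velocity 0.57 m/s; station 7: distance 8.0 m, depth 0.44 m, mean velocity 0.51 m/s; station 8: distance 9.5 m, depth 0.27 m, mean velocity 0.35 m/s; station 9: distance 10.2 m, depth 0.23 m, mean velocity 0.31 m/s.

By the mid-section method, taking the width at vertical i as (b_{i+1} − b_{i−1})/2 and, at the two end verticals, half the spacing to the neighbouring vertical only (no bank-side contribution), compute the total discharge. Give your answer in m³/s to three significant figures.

2.72 m³/s

w_1 = (1.7 − 0.6)/2 = 0.55 m; q_1 = 0.29 × 0.16 × 0.55 = 0.02552 m³/s
w_2 = (3.5 − 0.6)/2 = 1.45 m; q_2 = 0.47 × 0.36 × 1.45 = 0.2453 m³/s
w_3 = (4.8 − 1.7)/2 = 1.55 m; q_3 = 0.54 × 0.68 × 1.55 = 0.5692 m³/s
w_4 = (5.5 − 3.5)/2 = 1 m; q_4 = 0.54 × 0.67 × 1 = 0.3618 m³/s
w_5 = (6.2 − 4.8)/2 = 0.7 m; q_5 = 0.75 × 0.85 × 0.7 = 0.4463 m³/s
w_6 = (8.0 − 5.5)/2 = 1.25 m; q_6 = 0.57 × 0.81 × 1.25 = 0.5771 m³/s
w_7 = (9.5 − 6.2)/2 = 1.65 m; q_7 = 0.51 × 0.44 × 1.65 = 0.3703 m³/s
w_8 = (10.2 − 8.0)/2 = 1.1 m; q_8 = 0.35 × 0.27 × 1.1 = 0.1040 m³/s
w_9 = (10.2 − 9.5)/2 = 0.35 m; q_9 = 0.31 × 0.23 × 0.35 = 0.02496 m³/s
Q = Σ qᵢ = 2.724 m³/s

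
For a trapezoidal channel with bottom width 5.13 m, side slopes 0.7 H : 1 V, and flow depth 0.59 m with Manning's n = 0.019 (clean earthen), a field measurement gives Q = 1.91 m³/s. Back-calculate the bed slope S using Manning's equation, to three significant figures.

A = (b + z·y)·y = (5.13 + 0.7×0.59)×0.59 = 3.270 m²
P = b + 2y√(1+z²) = 5.13 + 2×0.59×√(1+0.7²) = 6.570 m
R = A/P = 3.270/6.570 = 0.4977 m
S = (Q·n / (1·A·R^(2/3)))² = (1.91×0.019 / (1×3.270×0.6281))² = 0.0003122

0.000312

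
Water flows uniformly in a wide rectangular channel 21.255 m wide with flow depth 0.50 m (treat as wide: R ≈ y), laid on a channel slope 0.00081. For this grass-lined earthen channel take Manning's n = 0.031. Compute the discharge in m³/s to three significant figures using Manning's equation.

6.15 m³/s

A = b·y = 21.255 × 0.50 = 10.63 m²
Wide channel: R ≈ y = 0.50 m
Q = (1/n)·A·R^(2/3)·S^(1/2) = (1/0.031) × 10.63 × 0.5000^(2/3) × 0.00081^(1/2) = 6.146 m³/s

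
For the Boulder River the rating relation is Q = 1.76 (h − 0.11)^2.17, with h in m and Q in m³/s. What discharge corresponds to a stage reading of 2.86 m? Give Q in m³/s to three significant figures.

Q = 1.76 × (2.86 − 0.11)^2.17 = 1.76 × 2.75^2.17 = 15.81 m³/s

15.8 m³/s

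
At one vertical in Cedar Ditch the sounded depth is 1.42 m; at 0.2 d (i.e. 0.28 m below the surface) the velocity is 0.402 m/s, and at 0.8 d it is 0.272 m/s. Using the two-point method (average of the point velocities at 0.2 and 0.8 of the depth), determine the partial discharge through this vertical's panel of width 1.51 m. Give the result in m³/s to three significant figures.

0.723 m³/s

v̄ = (0.402 + 0.272) / 2 = 0.3370 m/s
q = v̄ × d × w = 0.3370 × 1.42 × 1.51 = 0.7226 m³/s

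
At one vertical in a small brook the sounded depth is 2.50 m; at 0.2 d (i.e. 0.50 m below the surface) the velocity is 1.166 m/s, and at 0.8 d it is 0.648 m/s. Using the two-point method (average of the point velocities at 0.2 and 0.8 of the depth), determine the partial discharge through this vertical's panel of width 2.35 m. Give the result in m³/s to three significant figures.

5.33 m³/s

v̄ = (1.166 + 0.648) / 2 = 0.9070 m/s
q = v̄ × d × w = 0.9070 × 2.50 × 2.35 = 5.329 m³/s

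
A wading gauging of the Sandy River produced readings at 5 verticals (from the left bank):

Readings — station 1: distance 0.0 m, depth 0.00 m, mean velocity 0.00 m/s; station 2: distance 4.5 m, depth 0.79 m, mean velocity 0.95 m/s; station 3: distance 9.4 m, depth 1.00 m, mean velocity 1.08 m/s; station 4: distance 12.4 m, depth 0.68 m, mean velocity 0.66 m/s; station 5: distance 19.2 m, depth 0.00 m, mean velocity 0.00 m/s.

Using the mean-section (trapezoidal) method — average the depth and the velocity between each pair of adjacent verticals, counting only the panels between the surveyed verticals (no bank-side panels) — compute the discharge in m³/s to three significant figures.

Panel 1-2: Δb = 4.5 m, d̄ = (0.00+0.79)/2 = 0.395, v̄ = (0.00+0.95)/2 = 0.475 → q = 4.5×0.395×0.475 = 0.8443 m³/s
Panel 2-3: Δb = 4.9 m, d̄ = (0.79+1.00)/2 = 0.895, v̄ = (0.95+1.08)/2 = 1.015 → q = 4.9×0.895×1.015 = 4.451 m³/s
Panel 3-4: Δb = 3 m, d̄ = (1.00+0.68)/2 = 0.84, v̄ = (1.08+0.66)/2 = 0.87 → q = 3×0.84×0.87 = 2.192 m³/s
Panel 4-5: Δb = 6.8 m, d̄ = (0.68+0.00)/2 = 0.34, v̄ = (0.66+0.00)/2 = 0.33 → q = 6.8×0.34×0.33 = 0.7630 m³/s
Q = Σ q = 8.251 m³/s

8.25 m³/s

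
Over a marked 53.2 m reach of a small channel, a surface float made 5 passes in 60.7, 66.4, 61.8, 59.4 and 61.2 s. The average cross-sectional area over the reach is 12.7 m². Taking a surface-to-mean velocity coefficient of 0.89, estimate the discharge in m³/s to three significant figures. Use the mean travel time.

9.71 m³/s

t̄ = (60.7 + 66.4 + 61.8 + 59.4 + 61.2) / 5 = 61.9 s
v_surface = L / t̄ = 53.2 / 61.9 = 0.8595 m/s
v_mean = 0.89 × 0.8595 = 0.7649 m/s
Q = A × v_mean = 12.7 × 0.7649 = 9.714 m³/s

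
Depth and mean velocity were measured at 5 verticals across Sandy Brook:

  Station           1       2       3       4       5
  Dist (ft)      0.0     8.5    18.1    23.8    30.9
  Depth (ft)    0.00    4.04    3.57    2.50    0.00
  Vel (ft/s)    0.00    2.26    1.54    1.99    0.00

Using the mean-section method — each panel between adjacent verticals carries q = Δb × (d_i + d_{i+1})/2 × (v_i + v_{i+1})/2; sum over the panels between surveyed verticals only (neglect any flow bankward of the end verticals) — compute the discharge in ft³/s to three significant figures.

128 ft³/s

Panel 1-2: Δb = 8.5 ft, d̄ = (0.00+4.04)/2 = 2.02, v̄ = (0.00+2.26)/2 = 1.13 → q = 8.5×2.02×1.13 = 19.40 ft³/s
Panel 2-3: Δb = 9.6 ft, d̄ = (4.04+3.57)/2 = 3.805, v̄ = (2.26+1.54)/2 = 1.9 → q = 9.6×3.805×1.9 = 69.40 ft³/s
Panel 3-4: Δb = 5.7 ft, d̄ = (3.57+2.50)/2 = 3.035, v̄ = (1.54+1.99)/2 = 1.765 → q = 5.7×3.035×1.765 = 30.53 ft³/s
Panel 4-5: Δb = 7.1 ft, d̄ = (2.50+0.00)/2 = 1.25, v̄ = (1.99+0.00)/2 = 0.995 → q = 7.1×1.25×0.995 = 8.831 ft³/s
Q = Σ q = 128.2 ft³/s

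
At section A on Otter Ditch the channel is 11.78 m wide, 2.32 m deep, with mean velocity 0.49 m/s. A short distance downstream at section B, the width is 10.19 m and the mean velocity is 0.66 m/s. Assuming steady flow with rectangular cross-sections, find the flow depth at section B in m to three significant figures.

Q = A₁V₁ = (11.78×2.32) × 0.49 = 13.39 m³/s
d₂ = Q/(b₂ V₂) = 13.39/(10.19×0.66) = 1.991 m

1.99 m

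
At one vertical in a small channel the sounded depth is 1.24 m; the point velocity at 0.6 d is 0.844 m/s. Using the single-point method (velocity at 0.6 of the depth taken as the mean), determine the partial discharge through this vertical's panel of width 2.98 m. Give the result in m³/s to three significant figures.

v̄ = v₀.₆ = 0.844 m/s
q = v̄ × d × w = 0.8440 × 1.24 × 2.98 = 3.119 m³/s

3.12 m³/s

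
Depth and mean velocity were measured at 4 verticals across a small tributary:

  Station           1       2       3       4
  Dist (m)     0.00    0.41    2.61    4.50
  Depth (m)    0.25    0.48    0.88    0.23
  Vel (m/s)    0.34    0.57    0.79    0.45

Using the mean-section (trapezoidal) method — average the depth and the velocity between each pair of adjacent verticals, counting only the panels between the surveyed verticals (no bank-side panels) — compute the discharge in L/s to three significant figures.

Panel 1-2: Δb = 0.41 m, d̄ = (0.25+0.48)/2 = 0.365, v̄ = (0.34+0.57)/2 = 0.455 → q = 0.41×0.365×0.455 = 0.06809 m³/s
Panel 2-3: Δb = 2.2 m, d̄ = (0.48+0.88)/2 = 0.68, v̄ = (0.57+0.79)/2 = 0.68 → q = 2.2×0.68×0.68 = 1.017 m³/s
Panel 3-4: Δb = 1.89 m, d̄ = (0.88+0.23)/2 = 0.555, v̄ = (0.79+0.45)/2 = 0.62 → q = 1.89×0.555×0.62 = 0.6503 m³/s
Q = Σ q = 1.736 m³/s
= 1.736 × 1000 = 1736 L/s

1740 L/s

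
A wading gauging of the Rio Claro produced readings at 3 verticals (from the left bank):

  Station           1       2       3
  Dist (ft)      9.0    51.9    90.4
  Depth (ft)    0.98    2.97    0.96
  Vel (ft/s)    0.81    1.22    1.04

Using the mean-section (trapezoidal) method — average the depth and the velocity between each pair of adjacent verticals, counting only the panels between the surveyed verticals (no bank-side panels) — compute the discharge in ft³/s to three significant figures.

171 ft³/s

Panel 1-2: Δb = 42.9 ft, d̄ = (0.98+2.97)/2 = 1.975, v̄ = (0.81+1.22)/2 = 1.015 → q = 42.9×1.975×1.015 = 86.00 ft³/s
Panel 2-3: Δb = 38.5 ft, d̄ = (2.97+0.96)/2 = 1.965, v̄ = (1.22+1.04)/2 = 1.13 → q = 38.5×1.965×1.13 = 85.49 ft³/s
Q = Σ q = 171.5 ft³/s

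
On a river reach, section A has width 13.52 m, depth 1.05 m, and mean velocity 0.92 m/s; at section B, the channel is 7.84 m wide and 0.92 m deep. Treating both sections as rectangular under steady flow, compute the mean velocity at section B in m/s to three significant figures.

1.81 m/s

Q = A₁V₁ = (13.52×1.05) × 0.92 = 13.06 m³/s
A₂ = 7.84 × 0.92 = 7.213 m²
V₂ = Q/A₂ = 13.06/7.213 = 1.811 m/s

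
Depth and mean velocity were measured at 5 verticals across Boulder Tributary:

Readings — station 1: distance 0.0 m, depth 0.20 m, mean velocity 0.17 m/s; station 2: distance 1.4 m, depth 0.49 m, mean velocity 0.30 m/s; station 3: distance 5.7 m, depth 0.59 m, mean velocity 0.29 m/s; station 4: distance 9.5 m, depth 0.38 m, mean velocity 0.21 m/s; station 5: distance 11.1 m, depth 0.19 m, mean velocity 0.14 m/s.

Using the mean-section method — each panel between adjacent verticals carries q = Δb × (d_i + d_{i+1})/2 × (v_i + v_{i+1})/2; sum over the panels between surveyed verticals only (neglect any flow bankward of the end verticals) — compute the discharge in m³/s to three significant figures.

1.34 m³/s

Panel 1-2: Δb = 1.4 m, d̄ = (0.20+0.49)/2 = 0.345, v̄ = (0.17+0.30)/2 = 0.235 → q = 1.4×0.345×0.235 = 0.1135 m³/s
Panel 2-3: Δb = 4.3 m, d̄ = (0.49+0.59)/2 = 0.54, v̄ = (0.30+0.29)/2 = 0.295 → q = 4.3×0.54×0.295 = 0.6850 m³/s
Panel 3-4: Δb = 3.8 m, d̄ = (0.59+0.38)/2 = 0.485, v̄ = (0.29+0.21)/2 = 0.25 → q = 3.8×0.485×0.25 = 0.4608 m³/s
Panel 4-5: Δb = 1.6 m, d̄ = (0.38+0.19)/2 = 0.285, v̄ = (0.21+0.14)/2 = 0.175 → q = 1.6×0.285×0.175 = 0.07980 m³/s
Q = Σ q = 1.339 m³/s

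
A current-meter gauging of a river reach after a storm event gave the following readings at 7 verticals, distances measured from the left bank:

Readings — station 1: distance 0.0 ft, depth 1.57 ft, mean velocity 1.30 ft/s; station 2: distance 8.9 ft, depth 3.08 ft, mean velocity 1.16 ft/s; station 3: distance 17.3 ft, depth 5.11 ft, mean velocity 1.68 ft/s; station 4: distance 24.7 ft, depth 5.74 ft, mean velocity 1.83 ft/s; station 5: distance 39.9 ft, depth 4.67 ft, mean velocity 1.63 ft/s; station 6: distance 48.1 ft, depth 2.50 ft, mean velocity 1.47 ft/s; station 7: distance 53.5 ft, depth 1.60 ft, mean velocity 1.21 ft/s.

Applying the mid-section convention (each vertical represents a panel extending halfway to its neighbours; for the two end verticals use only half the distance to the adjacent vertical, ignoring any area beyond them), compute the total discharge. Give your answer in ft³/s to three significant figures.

346 ft³/s

w_1 = (8.9 − 0.0)/2 = 4.45 ft; q_1 = 1.30 × 1.57 × 4.45 = 9.082 ft³/s
w_2 = (17.3 − 0.0)/2 = 8.65 ft; q_2 = 1.16 × 3.08 × 8.65 = 30.90 ft³/s
w_3 = (24.7 − 8.9)/2 = 7.9 ft; q_3 = 1.68 × 5.11 × 7.9 = 67.82 ft³/s
w_4 = (39.9 − 17.3)/2 = 11.3 ft; q_4 = 1.83 × 5.74 × 11.3 = 118.7 ft³/s
w_5 = (48.1 − 24.7)/2 = 11.7 ft; q_5 = 1.63 × 4.67 × 11.7 = 89.06 ft³/s
w_6 = (53.5 − 39.9)/2 = 6.8 ft; q_6 = 1.47 × 2.50 × 6.8 = 24.99 ft³/s
w_7 = (53.5 − 48.1)/2 = 2.7 ft; q_7 = 1.21 × 1.60 × 2.7 = 5.227 ft³/s
Q = Σ qᵢ = 345.8 ft³/s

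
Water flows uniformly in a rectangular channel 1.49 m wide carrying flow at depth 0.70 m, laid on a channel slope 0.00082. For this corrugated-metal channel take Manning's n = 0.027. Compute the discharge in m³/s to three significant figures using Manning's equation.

0.561 m³/s

A = b·y = 1.49 × 0.70 = 1.043 m²
P = b + 2y = 1.49 + 2×0.70 = 2.890 m
R = A/P = 1.043/2.890 = 0.3609 m
Q = (1/n)·A·R^(2/3)·S^(1/2) = (1/0.027) × 1.043 × 0.3609^(2/3) × 0.00082^(1/2) = 0.5607 m³/s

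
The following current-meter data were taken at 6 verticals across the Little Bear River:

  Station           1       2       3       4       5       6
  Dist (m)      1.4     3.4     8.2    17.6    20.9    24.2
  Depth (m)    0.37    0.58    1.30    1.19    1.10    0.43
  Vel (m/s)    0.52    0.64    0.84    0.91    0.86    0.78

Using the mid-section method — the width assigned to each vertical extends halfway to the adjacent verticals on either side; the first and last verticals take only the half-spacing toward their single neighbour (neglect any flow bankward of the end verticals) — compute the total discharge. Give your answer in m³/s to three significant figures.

19.8 m³/s

w_1 = (3.4 − 1.4)/2 = 1 m; q_1 = 0.52 × 0.37 × 1 = 0.1924 m³/s
w_2 = (8.2 − 1.4)/2 = 3.4 m; q_2 = 0.64 × 0.58 × 3.4 = 1.262 m³/s
w_3 = (17.6 − 3.4)/2 = 7.1 m; q_3 = 0.84 × 1.30 × 7.1 = 7.753 m³/s
w_4 = (20.9 − 8.2)/2 = 6.35 m; q_4 = 0.91 × 1.19 × 6.35 = 6.876 m³/s
w_5 = (24.2 − 17.6)/2 = 3.3 m; q_5 = 0.86 × 1.10 × 3.3 = 3.122 m³/s
w_6 = (24.2 − 20.9)/2 = 1.65 m; q_6 = 0.78 × 0.43 × 1.65 = 0.5534 m³/s
Q = Σ qᵢ = 19.76 m³/s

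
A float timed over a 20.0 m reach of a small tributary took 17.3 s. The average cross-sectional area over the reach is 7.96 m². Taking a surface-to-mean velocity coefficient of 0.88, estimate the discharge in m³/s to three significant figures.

v_surface = L / t̄ = 20.0 / 17.3 = 1.156 m/s
v_mean = 0.88 × 1.156 = 1.017 m/s
Q = A × v_mean = 7.96 × 1.017 = 8.098 m³/s

8.10 m³/s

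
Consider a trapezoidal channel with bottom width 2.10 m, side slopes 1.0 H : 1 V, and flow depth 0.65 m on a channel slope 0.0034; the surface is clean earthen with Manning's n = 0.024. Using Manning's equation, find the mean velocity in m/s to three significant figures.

A = (b + z·y)·y = (2.10 + 1.0×0.65)×0.65 = 1.788 m²
P = b + 2y√(1+z²) = 2.10 + 2×0.65×√(1+1.0²) = 3.938 m
R = A/P = 1.788/3.938 = 0.4539 m
Q = (1/n)·A·R^(2/3)·S^(1/2) = (1/0.024) × 1.788 × 0.4539^(2/3) × 0.0034^(1/2) = 2.565 m³/s
V = Q/A = 2.565/1.788 = 1.435 m/s

1.43 m/s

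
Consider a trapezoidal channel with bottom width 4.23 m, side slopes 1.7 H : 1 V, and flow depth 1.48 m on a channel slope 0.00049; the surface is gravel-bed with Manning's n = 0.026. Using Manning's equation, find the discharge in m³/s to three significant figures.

A = (b + z·y)·y = (4.23 + 1.7×1.48)×1.48 = 9.984 m²
P = b + 2y√(1+z²) = 4.23 + 2×1.48×√(1+1.7²) = 10.07 m
R = A/P = 9.984/10.07 = 0.9917 m
Q = (1/n)·A·R^(2/3)·S^(1/2) = (1/0.026) × 9.984 × 0.9917^(2/3) × 0.00049^(1/2) = 8.453 m³/s

8.45 m³/s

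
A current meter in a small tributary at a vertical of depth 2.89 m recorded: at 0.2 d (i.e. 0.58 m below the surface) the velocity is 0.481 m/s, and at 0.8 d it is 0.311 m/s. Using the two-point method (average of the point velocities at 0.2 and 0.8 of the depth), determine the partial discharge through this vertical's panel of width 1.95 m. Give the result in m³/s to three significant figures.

v̄ = (0.481 + 0.311) / 2 = 0.3960 m/s
q = v̄ × d × w = 0.3960 × 2.89 × 1.95 = 2.232 m³/s

2.23 m³/s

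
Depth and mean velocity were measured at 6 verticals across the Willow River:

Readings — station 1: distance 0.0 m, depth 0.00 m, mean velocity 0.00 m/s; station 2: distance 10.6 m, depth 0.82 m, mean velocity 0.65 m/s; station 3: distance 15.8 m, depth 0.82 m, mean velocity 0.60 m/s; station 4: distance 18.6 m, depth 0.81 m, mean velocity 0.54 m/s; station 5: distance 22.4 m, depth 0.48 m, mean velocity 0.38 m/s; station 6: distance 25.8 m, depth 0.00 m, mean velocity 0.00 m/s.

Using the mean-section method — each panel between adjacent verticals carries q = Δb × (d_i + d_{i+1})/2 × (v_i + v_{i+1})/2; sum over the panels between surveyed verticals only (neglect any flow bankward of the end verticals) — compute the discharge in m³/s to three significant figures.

Panel 1-2: Δb = 10.6 m, d̄ = (0.00+0.82)/2 = 0.41, v̄ = (0.00+0.65)/2 = 0.325 → q = 10.6×0.41×0.325 = 1.412 m³/s
Panel 2-3: Δb = 5.2 m, d̄ = (0.82+0.82)/2 = 0.82, v̄ = (0.65+0.60)/2 = 0.625 → q = 5.2×0.82×0.625 = 2.665 m³/s
Panel 3-4: Δb = 2.8 m, d̄ = (0.82+0.81)/2 = 0.815, v̄ = (0.60+0.54)/2 = 0.57 → q = 2.8×0.815×0.57 = 1.301 m³/s
Panel 4-5: Δb = 3.8 m, d̄ = (0.81+0.48)/2 = 0.645, v̄ = (0.54+0.38)/2 = 0.46 → q = 3.8×0.645×0.46 = 1.127 m³/s
Panel 5-6: Δb = 3.4 m, d̄ = (0.48+0.00)/2 = 0.24, v̄ = (0.38+0.00)/2 = 0.19 → q = 3.4×0.24×0.19 = 0.1550 m³/s
Q = Σ q = 6.661 m³/s

6.66 m³/s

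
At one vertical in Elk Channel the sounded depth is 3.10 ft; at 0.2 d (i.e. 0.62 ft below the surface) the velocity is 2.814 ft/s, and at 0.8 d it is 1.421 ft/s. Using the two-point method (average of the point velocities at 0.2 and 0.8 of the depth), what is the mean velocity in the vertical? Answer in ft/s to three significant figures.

2.12 ft/s

v̄ = (2.814 + 1.421) / 2 = 2.118 ft/s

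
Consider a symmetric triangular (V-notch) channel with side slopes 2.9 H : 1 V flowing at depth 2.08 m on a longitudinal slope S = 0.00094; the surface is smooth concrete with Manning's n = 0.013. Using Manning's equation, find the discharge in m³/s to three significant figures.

A = z·y² = 2.9×2.08² = 12.55 m²
P = 2y√(1+z²) = 2×2.08×√(1+2.9²) = 12.76 m
R = A/P = 12.55/12.76 = 0.9832 m
Q = (1/n)·A·R^(2/3)·S^(1/2) = (1/0.013) × 12.55 × 0.9832^(2/3) × 0.00094^(1/2) = 29.26 m³/s

29.3 m³/s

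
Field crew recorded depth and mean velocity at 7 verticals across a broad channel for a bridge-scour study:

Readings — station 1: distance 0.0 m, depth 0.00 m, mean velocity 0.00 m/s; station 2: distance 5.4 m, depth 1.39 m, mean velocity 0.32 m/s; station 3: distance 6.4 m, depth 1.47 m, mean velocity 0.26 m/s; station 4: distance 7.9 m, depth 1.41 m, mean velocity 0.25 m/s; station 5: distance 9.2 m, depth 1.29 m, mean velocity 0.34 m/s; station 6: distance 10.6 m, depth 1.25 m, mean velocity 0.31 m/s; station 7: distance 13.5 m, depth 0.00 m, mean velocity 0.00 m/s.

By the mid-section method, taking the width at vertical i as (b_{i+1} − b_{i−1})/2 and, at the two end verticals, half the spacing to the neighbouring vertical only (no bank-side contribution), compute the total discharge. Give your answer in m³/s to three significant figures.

3.82 m³/s

w_2 = (6.4 − 0.0)/2 = 3.2 m; q_2 = 0.32 × 1.39 × 3.2 = 1.423 m³/s
w_3 = (7.9 − 5.4)/2 = 1.25 m; q_3 = 0.26 × 1.47 × 1.25 = 0.4778 m³/s
w_4 = (9.2 − 6.4)/2 = 1.4 m; q_4 = 0.25 × 1.41 × 1.4 = 0.4935 m³/s
w_5 = (10.6 − 7.9)/2 = 1.35 m; q_5 = 0.34 × 1.29 × 1.35 = 0.5921 m³/s
w_6 = (13.5 − 9.2)/2 = 2.15 m; q_6 = 0.31 × 1.25 × 2.15 = 0.8331 m³/s
Stations 1, 7 contribute zero (depth or velocity is 0).
Q = Σ qᵢ = 3.820 m³/s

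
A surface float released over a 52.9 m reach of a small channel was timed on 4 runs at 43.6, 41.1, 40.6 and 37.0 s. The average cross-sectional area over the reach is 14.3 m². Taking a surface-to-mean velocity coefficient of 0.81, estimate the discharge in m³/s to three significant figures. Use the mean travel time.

t̄ = (43.6 + 41.1 + 40.6 + 37.0) / 4 = 40.575 s
v_surface = L / t̄ = 52.9 / 40.575 = 1.304 m/s
v_mean = 0.81 × 1.304 = 1.056 m/s
Q = A × v_mean = 14.3 × 1.056 = 15.10 m³/s

15.1 m³/s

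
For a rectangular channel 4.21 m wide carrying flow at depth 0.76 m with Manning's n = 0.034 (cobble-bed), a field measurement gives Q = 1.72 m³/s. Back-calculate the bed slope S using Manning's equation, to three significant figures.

A = b·y = 4.21 × 0.76 = 3.200 m²
P = b + 2y = 4.21 + 2×0.76 = 5.730 m
R = A/P = 3.200/5.730 = 0.5584 m
S = (Q·n / (1·A·R^(2/3)))² = (1.72×0.034 / (1×3.200×0.6781))² = 0.0007265

0.000726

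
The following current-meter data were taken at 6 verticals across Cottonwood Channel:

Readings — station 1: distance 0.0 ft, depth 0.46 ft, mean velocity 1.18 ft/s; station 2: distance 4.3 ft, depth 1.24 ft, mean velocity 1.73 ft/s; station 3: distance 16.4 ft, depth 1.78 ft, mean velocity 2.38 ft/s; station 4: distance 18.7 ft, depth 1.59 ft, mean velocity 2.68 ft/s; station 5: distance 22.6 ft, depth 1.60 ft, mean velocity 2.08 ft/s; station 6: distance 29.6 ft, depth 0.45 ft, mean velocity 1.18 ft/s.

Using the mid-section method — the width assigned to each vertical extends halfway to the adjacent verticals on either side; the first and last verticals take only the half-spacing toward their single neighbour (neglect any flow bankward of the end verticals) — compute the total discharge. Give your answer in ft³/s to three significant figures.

82.5 ft³/s

w_1 = (4.3 − 0.0)/2 = 2.15 ft; q_1 = 1.18 × 0.46 × 2.15 = 1.167 ft³/s
w_2 = (16.4 − 0.0)/2 = 8.2 ft; q_2 = 1.73 × 1.24 × 8.2 = 17.59 ft³/s
w_3 = (18.7 − 4.3)/2 = 7.2 ft; q_3 = 2.38 × 1.78 × 7.2 = 30.50 ft³/s
w_4 = (22.6 − 16.4)/2 = 3.1 ft; q_4 = 2.68 × 1.59 × 3.1 = 13.21 ft³/s
w_5 = (29.6 − 18.7)/2 = 5.45 ft; q_5 = 2.08 × 1.60 × 5.45 = 18.14 ft³/s
w_6 = (29.6 − 22.6)/2 = 3.5 ft; q_6 = 1.18 × 0.45 × 3.5 = 1.859 ft³/s
Q = Σ qᵢ = 82.47 ft³/s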